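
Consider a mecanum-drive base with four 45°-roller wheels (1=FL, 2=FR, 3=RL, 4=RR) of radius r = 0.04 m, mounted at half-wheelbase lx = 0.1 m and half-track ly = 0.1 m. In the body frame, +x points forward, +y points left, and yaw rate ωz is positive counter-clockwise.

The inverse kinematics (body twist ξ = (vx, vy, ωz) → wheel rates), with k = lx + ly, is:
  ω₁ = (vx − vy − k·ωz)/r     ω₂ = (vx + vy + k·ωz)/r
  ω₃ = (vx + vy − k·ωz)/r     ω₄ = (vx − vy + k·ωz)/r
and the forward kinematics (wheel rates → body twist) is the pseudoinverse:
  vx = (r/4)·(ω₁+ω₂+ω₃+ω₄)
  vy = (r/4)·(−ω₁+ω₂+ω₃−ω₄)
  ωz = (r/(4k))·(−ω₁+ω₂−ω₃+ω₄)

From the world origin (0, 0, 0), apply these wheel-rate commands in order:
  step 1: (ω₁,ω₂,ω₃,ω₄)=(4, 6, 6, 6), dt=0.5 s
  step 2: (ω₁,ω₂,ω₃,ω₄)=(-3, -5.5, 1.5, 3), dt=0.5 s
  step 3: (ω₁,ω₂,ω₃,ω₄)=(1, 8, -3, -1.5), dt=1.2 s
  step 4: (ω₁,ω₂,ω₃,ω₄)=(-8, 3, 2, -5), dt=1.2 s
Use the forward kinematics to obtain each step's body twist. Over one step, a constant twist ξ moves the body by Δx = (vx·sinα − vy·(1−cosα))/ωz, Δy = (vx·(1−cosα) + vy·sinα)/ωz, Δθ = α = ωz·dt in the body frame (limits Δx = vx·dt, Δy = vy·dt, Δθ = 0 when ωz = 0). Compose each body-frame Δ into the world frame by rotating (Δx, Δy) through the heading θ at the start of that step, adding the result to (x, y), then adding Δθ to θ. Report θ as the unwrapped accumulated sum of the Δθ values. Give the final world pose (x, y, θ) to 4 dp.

(-0.0835, 0.1821, 0.7750)

step 1: ξ=(vx,vy,ωz)=(0.2200, 0.0200, 0.1000), dt=0.5 → body Δ=(0.1097, 0.0127, 0.0500) → world pose (0.1097, 0.0127, 0.0500)
step 2: ξ=(vx,vy,ωz)=(-0.0400, -0.0400, -0.0500), dt=0.5 → body Δ=(-0.0202, -0.0197, -0.0250) → world pose (0.0905, -0.0080, 0.0250)
step 3: ξ=(vx,vy,ωz)=(0.0450, 0.0550, 0.4250), dt=1.2 → body Δ=(0.0352, 0.0766, 0.5100) → world pose (0.1238, 0.0695, 0.5350)
step 4: ξ=(vx,vy,ωz)=(-0.0800, 0.1800, 0.2000), dt=1.2 → body Δ=(-0.1209, 0.2025, 0.2400) → world pose (-0.0835, 0.1821, 0.7750)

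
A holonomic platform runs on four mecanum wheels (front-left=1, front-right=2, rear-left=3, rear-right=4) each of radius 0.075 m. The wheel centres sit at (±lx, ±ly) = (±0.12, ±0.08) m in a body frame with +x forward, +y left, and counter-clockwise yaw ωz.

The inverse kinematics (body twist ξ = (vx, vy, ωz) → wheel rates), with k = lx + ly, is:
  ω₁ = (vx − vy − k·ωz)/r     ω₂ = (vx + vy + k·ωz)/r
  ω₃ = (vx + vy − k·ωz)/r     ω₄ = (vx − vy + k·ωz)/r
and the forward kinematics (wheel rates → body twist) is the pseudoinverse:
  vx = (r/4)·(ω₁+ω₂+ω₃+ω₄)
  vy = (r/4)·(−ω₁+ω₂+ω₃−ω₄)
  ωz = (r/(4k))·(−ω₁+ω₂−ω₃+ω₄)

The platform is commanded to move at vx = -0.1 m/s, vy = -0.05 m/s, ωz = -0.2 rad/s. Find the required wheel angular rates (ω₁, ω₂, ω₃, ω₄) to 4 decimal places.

k = lx + ly = 0.12 + 0.08 = 0.2000;  k·ωz = 0.2000·-0.2 = -0.0400
ω₁ (FL) = (vx − vy − k·ωz)/r = -0.0100/0.075 = -0.1333
ω₂ (FR) = (vx + vy + k·ωz)/r = -0.1900/0.075 = -2.5333
ω₃ (RL) = (vx + vy − k·ωz)/r = -0.1100/0.075 = -1.4667
ω₄ (RR) = (vx − vy + k·ωz)/r = -0.0900/0.075 = -1.2000

(-0.1333, -2.5333, -1.4667, -1.2000)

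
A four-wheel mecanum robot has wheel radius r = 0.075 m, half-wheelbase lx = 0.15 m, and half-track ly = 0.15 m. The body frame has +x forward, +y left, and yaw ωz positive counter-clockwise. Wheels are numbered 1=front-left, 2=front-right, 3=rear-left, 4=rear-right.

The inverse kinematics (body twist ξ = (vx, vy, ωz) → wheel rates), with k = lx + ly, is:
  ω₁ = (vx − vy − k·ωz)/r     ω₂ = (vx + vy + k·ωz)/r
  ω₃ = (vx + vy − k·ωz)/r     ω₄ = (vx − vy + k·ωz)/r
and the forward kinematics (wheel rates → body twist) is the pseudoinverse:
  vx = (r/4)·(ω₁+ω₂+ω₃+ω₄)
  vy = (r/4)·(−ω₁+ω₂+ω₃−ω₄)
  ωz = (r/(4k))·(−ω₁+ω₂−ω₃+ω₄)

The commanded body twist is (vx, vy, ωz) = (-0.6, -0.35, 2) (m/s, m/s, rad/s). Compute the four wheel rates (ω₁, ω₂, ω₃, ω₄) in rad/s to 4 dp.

(-11.3333, -4.6667, -20.6667, 4.6667)

k = lx + ly = 0.15 + 0.15 = 0.3000;  k·ωz = 0.3000·2 = 0.6000
ω₁ (FL) = (vx − vy − k·ωz)/r = -0.8500/0.075 = -11.3333
ω₂ (FR) = (vx + vy + k·ωz)/r = -0.3500/0.075 = -4.6667
ω₃ (RL) = (vx + vy − k·ωz)/r = -1.5500/0.075 = -20.6667
ω₄ (RR) = (vx − vy + k·ωz)/r = 0.3500/0.075 = 4.6667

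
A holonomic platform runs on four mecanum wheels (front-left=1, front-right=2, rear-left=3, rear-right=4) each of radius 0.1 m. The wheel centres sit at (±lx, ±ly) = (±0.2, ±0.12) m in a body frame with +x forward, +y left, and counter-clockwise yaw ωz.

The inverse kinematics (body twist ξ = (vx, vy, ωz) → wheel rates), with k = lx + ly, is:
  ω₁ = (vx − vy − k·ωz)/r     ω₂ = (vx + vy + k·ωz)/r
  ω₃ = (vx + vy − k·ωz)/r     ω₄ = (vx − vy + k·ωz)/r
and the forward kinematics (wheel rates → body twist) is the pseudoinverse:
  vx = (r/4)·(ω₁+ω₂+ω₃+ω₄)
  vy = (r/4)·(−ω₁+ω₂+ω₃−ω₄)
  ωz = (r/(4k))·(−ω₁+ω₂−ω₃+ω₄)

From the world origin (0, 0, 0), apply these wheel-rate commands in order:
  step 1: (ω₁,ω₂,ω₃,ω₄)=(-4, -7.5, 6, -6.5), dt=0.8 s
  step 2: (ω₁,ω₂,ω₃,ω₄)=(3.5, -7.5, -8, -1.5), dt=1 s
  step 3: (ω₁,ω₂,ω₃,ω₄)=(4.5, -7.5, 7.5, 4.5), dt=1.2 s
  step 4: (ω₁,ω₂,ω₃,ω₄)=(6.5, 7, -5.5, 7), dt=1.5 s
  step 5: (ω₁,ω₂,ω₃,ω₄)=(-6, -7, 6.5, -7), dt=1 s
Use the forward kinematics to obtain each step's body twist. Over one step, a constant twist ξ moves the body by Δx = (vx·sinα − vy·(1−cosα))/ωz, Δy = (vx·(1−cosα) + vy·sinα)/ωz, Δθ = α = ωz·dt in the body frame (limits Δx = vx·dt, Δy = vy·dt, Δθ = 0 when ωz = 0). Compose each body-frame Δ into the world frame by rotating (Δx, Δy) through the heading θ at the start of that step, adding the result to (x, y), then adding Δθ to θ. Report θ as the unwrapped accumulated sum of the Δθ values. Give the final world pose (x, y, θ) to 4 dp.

(-1.2060, 0.2477, -2.3672)

step 1: ξ=(vx,vy,ωz)=(-0.3000, 0.2250, -1.2500), dt=0.8 → body Δ=(-0.1192, 0.2618, -1.0000) → world pose (-0.1192, 0.2618, -1.0000)
step 2: ξ=(vx,vy,ωz)=(-0.3375, -0.4375, -0.3516), dt=1.0 → body Δ=(-0.4067, -0.3698, -0.3516) → world pose (-0.6501, 0.4042, -1.3516)
step 3: ξ=(vx,vy,ωz)=(0.2250, -0.2250, -1.1719), dt=1.2 → body Δ=(0.0289, -0.3500, -1.4062) → world pose (-0.9855, 0.2999, -2.7578)
step 4: ξ=(vx,vy,ωz)=(0.3750, -0.3000, 1.0156), dt=1.5 → body Δ=(0.6502, 0.0567, 1.5234) → world pose (-1.5671, 0.0039, -1.2344)
step 5: ξ=(vx,vy,ωz)=(-0.3375, 0.3125, -1.1328), dt=1.0 → body Δ=(-0.1109, 0.4214, -1.1328) → world pose (-1.2060, 0.2477, -2.3672)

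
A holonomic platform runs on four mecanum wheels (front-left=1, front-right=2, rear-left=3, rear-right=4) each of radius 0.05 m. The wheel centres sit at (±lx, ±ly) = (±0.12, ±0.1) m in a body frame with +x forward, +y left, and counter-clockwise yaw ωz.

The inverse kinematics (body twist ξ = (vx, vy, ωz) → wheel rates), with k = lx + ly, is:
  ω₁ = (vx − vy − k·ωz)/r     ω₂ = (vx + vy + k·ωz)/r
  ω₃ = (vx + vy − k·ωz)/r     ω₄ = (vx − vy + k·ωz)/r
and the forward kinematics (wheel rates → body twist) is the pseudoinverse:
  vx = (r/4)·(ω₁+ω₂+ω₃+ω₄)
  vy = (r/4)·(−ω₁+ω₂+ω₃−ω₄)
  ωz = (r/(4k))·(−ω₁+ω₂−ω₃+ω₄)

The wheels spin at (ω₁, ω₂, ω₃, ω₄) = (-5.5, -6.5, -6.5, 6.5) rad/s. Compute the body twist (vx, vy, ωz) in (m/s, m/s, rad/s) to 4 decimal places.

k = lx + ly = 0.12 + 0.1 = 0.2200
ω₁+ω₂+ω₃+ω₄ = -12.0000  →  vx = (0.05/4)·-12.0000 = -0.1500
−ω₁+ω₂+ω₃−ω₄ = -14.0000  →  vy = (0.05/4)·-14.0000 = -0.1750
−ω₁+ω₂−ω₃+ω₄ = 12.0000  →  ωz = (0.05/0.8800)·12.0000 = 0.6818

(-0.1500, -0.1750, 0.6818)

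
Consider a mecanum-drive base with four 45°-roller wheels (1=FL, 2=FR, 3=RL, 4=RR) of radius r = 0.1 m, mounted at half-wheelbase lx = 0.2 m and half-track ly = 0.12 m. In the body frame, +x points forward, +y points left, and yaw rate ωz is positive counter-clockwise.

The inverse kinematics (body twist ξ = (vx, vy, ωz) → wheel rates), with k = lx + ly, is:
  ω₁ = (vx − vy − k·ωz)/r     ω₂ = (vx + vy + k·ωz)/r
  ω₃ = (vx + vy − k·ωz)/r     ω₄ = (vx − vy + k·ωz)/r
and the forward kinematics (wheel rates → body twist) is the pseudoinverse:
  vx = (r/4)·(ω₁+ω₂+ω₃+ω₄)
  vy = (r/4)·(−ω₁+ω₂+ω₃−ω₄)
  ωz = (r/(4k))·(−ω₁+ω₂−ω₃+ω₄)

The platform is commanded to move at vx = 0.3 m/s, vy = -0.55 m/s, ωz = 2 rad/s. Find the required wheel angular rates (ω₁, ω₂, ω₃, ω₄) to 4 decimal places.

k = lx + ly = 0.2 + 0.12 = 0.3200;  k·ωz = 0.3200·2 = 0.6400
ω₁ (FL) = (vx − vy − k·ωz)/r = 0.2100/0.1 = 2.1000
ω₂ (FR) = (vx + vy + k·ωz)/r = 0.3900/0.1 = 3.9000
ω₃ (RL) = (vx + vy − k·ωz)/r = -0.8900/0.1 = -8.9000
ω₄ (RR) = (vx − vy + k·ωz)/r = 1.4900/0.1 = 14.9000

(2.1000, 3.9000, -8.9000, 14.9000)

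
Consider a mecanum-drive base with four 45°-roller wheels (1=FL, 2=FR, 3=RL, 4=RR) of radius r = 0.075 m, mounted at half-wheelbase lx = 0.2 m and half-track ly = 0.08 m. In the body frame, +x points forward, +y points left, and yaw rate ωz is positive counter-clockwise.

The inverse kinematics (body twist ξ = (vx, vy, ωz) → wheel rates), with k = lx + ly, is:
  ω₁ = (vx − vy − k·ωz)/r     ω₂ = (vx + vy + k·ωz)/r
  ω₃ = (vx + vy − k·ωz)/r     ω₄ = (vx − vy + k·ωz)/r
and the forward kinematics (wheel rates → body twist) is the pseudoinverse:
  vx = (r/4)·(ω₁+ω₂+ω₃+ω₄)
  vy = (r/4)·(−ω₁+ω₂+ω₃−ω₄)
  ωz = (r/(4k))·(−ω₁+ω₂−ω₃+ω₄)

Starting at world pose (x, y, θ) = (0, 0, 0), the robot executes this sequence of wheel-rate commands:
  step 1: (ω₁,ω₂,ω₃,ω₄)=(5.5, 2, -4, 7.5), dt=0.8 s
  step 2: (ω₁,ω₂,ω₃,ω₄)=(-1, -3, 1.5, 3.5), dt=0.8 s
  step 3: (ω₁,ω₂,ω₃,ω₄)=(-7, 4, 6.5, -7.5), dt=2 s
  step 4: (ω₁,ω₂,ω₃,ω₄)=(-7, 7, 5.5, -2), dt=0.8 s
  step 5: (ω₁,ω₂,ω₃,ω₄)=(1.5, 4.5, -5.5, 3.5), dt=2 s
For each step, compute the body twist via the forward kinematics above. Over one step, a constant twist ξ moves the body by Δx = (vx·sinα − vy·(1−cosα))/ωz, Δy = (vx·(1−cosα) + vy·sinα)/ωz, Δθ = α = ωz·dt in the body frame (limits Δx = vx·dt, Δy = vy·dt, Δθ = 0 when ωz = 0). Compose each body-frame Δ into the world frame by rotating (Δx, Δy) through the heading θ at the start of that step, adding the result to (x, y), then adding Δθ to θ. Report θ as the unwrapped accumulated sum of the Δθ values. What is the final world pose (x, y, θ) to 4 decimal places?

step 1: ξ=(vx,vy,ωz)=(0.2062, -0.2812, 0.5357), dt=0.8 → body Δ=(0.2075, -0.1834, 0.4286) → world pose (0.2075, -0.1834, 0.4286)
step 2: ξ=(vx,vy,ωz)=(0.0188, -0.0750, 0.0000), dt=0.8 → body Δ=(0.0150, -0.0600, 0.0000) → world pose (0.2461, -0.2317, 0.4286)
step 3: ξ=(vx,vy,ωz)=(-0.0750, 0.4688, -0.2009), dt=2.0 → body Δ=(0.0398, 0.9422, -0.4018) → world pose (-0.1093, 0.6418, 0.0268)
step 4: ξ=(vx,vy,ωz)=(0.0656, 0.4031, 0.4353), dt=0.8 → body Δ=(-0.0041, 0.3251, 0.3482) → world pose (-0.1221, 0.9667, 0.3750)
step 5: ξ=(vx,vy,ωz)=(0.0750, -0.1125, 0.8036), dt=2.0 → body Δ=(0.2384, -0.0432, 1.6071) → world pose (0.1155, 1.0138, 1.9821)

(0.1155, 1.0138, 1.9821)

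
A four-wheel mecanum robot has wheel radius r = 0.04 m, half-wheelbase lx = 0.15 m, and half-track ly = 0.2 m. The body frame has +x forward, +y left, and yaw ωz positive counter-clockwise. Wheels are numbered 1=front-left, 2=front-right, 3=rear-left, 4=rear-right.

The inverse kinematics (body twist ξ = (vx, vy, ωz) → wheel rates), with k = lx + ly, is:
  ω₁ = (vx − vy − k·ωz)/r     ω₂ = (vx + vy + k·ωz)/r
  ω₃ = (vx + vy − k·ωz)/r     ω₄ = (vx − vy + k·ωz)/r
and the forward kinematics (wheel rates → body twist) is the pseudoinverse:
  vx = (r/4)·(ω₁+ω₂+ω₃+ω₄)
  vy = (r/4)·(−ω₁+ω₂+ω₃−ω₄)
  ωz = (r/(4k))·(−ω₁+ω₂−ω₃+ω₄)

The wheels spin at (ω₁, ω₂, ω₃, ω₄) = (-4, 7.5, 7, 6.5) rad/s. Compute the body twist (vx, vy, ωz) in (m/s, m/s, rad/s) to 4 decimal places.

k = lx + ly = 0.15 + 0.2 = 0.3500
ω₁+ω₂+ω₃+ω₄ = 17.0000  →  vx = (0.04/4)·17.0000 = 0.1700
−ω₁+ω₂+ω₃−ω₄ = 12.0000  →  vy = (0.04/4)·12.0000 = 0.1200
−ω₁+ω₂−ω₃+ω₄ = 11.0000  →  ωz = (0.04/1.4000)·11.0000 = 0.3143

(0.1700, 0.1200, 0.3143)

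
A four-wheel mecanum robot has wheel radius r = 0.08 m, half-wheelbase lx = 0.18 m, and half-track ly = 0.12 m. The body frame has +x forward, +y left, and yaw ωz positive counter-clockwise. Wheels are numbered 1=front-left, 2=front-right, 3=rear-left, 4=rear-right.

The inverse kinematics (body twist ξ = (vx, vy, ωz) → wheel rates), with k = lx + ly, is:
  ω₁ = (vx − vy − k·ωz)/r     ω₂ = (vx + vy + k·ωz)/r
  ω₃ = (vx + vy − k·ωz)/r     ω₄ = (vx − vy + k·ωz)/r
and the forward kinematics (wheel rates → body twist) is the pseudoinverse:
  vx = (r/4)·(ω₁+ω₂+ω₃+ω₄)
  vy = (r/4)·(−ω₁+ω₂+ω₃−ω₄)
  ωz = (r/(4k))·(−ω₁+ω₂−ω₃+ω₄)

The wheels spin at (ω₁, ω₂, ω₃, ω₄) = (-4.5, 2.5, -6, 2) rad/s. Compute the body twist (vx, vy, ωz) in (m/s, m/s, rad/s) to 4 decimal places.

(-0.1200, -0.0200, 1.0000)

k = lx + ly = 0.18 + 0.12 = 0.3000
ω₁+ω₂+ω₃+ω₄ = -6.0000  →  vx = (0.08/4)·-6.0000 = -0.1200
−ω₁+ω₂+ω₃−ω₄ = -1.0000  →  vy = (0.08/4)·-1.0000 = -0.0200
−ω₁+ω₂−ω₃+ω₄ = 15.0000  →  ωz = (0.08/1.2000)·15.0000 = 1.0000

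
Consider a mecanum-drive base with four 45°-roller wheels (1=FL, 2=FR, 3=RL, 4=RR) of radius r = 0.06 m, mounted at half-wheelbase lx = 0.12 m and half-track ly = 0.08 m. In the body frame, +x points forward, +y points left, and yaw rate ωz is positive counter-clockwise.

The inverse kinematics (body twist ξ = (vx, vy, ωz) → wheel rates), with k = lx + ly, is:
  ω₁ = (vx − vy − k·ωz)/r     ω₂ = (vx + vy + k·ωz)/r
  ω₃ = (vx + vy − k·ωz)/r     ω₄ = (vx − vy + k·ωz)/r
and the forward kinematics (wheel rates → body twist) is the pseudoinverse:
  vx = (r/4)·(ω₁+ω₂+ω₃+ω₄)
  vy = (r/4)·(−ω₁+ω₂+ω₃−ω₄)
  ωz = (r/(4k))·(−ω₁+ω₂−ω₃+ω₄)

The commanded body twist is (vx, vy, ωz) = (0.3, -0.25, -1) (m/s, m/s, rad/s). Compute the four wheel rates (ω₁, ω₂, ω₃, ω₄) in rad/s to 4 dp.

(12.5000, -2.5000, 4.1667, 5.8333)

k = lx + ly = 0.12 + 0.08 = 0.2000;  k·ωz = 0.2000·-1 = -0.2000
ω₁ (FL) = (vx − vy − k·ωz)/r = 0.7500/0.06 = 12.5000
ω₂ (FR) = (vx + vy + k·ωz)/r = -0.1500/0.06 = -2.5000
ω₃ (RL) = (vx + vy − k·ωz)/r = 0.2500/0.06 = 4.1667
ω₄ (RR) = (vx − vy + k·ωz)/r = 0.3500/0.06 = 5.8333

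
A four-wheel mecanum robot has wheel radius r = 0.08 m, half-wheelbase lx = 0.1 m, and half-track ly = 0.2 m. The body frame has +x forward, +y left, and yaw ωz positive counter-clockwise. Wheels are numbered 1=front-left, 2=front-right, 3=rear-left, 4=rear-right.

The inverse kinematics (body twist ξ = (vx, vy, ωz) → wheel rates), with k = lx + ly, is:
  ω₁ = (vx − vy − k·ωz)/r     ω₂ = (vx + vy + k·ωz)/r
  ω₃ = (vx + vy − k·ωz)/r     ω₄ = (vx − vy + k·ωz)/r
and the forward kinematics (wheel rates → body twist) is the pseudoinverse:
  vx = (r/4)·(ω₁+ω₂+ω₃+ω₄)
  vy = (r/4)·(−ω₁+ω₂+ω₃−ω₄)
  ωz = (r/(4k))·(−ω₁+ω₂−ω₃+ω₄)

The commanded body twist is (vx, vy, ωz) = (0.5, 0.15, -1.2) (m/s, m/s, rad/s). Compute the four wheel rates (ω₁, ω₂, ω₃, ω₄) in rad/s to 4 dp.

(8.8750, 3.6250, 12.6250, -0.1250)

k = lx + ly = 0.1 + 0.2 = 0.3000;  k·ωz = 0.3000·-1.2 = -0.3600
ω₁ (FL) = (vx − vy − k·ωz)/r = 0.7100/0.08 = 8.8750
ω₂ (FR) = (vx + vy + k·ωz)/r = 0.2900/0.08 = 3.6250
ω₃ (RL) = (vx + vy − k·ωz)/r = 1.0100/0.08 = 12.6250
ω₄ (RR) = (vx − vy + k·ωz)/r = -0.0100/0.08 = -0.1250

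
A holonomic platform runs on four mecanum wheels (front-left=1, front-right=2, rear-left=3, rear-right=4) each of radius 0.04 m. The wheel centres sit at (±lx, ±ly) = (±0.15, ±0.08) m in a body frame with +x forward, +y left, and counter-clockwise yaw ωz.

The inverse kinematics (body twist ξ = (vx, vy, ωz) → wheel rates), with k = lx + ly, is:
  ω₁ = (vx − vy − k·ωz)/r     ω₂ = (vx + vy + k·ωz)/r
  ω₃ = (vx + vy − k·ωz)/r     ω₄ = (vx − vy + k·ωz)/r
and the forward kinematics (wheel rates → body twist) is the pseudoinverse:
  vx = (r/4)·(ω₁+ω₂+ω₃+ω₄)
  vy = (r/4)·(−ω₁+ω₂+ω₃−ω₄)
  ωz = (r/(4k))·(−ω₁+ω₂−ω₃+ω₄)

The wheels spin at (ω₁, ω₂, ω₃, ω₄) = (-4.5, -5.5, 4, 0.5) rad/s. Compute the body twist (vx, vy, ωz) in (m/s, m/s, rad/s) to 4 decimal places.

k = lx + ly = 0.15 + 0.08 = 0.2300
ω₁+ω₂+ω₃+ω₄ = -5.5000  →  vx = (0.04/4)·-5.5000 = -0.0550
−ω₁+ω₂+ω₃−ω₄ = 2.5000  →  vy = (0.04/4)·2.5000 = 0.0250
−ω₁+ω₂−ω₃+ω₄ = -4.5000  →  ωz = (0.04/0.9200)·-4.5000 = -0.1957

(-0.0550, 0.0250, -0.1957)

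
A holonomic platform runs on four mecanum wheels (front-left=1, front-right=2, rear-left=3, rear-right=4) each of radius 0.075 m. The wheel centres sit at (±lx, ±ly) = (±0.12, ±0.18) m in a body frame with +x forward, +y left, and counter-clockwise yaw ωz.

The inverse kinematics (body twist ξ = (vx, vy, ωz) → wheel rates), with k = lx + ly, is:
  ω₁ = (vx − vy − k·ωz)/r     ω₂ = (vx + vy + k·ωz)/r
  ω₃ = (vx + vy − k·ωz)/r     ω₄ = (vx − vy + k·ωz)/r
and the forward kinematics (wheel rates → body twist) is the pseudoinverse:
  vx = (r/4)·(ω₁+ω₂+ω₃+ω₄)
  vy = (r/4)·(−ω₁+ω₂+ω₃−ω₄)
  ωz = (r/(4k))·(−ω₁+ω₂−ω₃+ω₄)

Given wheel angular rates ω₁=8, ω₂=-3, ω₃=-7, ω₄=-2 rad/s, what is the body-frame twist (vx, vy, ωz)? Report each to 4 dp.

k = lx + ly = 0.12 + 0.18 = 0.3000
ω₁+ω₂+ω₃+ω₄ = -4.0000  →  vx = (0.075/4)·-4.0000 = -0.0750
−ω₁+ω₂+ω₃−ω₄ = -16.0000  →  vy = (0.075/4)·-16.0000 = -0.3000
−ω₁+ω₂−ω₃+ω₄ = -6.0000  →  ωz = (0.075/1.2000)·-6.0000 = -0.3750

(-0.0750, -0.3000, -0.3750)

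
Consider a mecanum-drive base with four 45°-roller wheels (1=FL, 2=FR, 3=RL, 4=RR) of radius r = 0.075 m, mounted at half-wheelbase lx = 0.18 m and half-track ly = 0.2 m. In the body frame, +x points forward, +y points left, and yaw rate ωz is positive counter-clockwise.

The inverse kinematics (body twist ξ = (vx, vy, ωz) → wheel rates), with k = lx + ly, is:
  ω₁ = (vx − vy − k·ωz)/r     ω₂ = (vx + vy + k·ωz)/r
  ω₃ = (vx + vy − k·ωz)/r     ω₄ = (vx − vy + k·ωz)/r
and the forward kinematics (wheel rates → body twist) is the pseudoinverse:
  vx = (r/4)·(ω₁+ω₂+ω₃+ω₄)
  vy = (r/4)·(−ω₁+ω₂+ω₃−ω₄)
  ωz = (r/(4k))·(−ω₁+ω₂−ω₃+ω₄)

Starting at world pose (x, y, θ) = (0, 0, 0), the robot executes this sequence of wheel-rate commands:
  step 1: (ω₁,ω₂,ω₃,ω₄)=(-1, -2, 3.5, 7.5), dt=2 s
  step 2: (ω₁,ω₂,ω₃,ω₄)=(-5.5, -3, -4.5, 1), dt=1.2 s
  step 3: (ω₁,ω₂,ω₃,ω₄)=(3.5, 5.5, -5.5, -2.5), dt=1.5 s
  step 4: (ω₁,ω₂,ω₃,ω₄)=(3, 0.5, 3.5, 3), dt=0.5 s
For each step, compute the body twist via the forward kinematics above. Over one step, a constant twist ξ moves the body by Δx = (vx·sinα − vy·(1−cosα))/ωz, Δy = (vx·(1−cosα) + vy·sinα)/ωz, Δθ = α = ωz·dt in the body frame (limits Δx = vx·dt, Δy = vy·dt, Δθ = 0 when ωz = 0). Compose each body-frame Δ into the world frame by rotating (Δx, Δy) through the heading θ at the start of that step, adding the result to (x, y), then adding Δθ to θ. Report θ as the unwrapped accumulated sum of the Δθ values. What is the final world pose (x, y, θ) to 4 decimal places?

step 1: ξ=(vx,vy,ωz)=(0.1500, -0.0938, 0.1480), dt=2.0 → body Δ=(0.3232, -0.1407, 0.2961) → world pose (0.3232, -0.1407, 0.2961)
step 2: ξ=(vx,vy,ωz)=(-0.2250, -0.0562, 0.3947), dt=1.2 → body Δ=(-0.2443, -0.1278, 0.4737) → world pose (0.1268, -0.3342, 0.7697)
step 3: ξ=(vx,vy,ωz)=(0.0188, -0.0188, 0.2467), dt=1.5 → body Δ=(0.0326, -0.0223, 0.3701) → world pose (0.1658, -0.3275, 1.1398)
step 4: ξ=(vx,vy,ωz)=(0.1875, -0.0375, -0.1480), dt=0.5 → body Δ=(0.0930, -0.0222, -0.0740) → world pose (0.2248, -0.2523, 1.0658)

(0.2248, -0.2523, 1.0658)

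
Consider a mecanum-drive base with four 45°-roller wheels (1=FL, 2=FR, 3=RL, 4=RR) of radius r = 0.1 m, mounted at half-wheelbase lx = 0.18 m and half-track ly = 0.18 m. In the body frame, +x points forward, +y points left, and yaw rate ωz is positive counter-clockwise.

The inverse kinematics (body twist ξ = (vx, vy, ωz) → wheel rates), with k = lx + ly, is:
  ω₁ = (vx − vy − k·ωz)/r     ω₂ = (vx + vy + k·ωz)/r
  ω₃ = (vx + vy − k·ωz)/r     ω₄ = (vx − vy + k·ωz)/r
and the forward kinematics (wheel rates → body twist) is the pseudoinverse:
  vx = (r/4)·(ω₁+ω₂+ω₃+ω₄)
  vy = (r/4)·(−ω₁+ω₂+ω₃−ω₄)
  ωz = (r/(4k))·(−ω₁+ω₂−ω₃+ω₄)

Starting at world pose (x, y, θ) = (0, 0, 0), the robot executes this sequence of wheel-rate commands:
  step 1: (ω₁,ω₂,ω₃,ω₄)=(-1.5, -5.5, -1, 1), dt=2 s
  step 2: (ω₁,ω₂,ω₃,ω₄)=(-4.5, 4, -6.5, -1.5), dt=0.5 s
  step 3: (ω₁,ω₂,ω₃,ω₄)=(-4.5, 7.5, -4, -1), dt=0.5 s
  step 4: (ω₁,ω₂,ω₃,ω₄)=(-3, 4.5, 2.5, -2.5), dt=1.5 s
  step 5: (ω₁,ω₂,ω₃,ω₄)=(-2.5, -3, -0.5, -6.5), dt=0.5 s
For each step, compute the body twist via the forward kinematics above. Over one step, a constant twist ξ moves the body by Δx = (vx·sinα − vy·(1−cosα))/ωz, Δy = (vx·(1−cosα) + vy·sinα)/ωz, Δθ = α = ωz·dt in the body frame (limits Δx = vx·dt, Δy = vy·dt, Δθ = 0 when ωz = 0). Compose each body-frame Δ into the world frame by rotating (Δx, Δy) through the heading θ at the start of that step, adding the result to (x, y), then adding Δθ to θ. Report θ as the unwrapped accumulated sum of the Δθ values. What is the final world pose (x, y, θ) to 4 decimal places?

step 1: ξ=(vx,vy,ωz)=(-0.1750, -0.1500, -0.1389), dt=2.0 → body Δ=(-0.3869, -0.2479, -0.2778) → world pose (-0.3869, -0.2479, -0.2778)
step 2: ξ=(vx,vy,ωz)=(-0.2125, 0.0875, 0.9375), dt=0.5 → body Δ=(-0.1125, 0.0177, 0.4688) → world pose (-0.4902, -0.2000, 0.1910)
step 3: ξ=(vx,vy,ωz)=(-0.0500, 0.2250, 1.0417), dt=0.5 → body Δ=(-0.0525, 0.1011, 0.5208) → world pose (-0.5610, -0.1107, 0.7118)
step 4: ξ=(vx,vy,ωz)=(0.0375, 0.3125, 0.1736), dt=1.5 → body Δ=(-0.0051, 0.4708, 0.2604) → world pose (-0.8723, 0.2425, 0.9722)
step 5: ξ=(vx,vy,ωz)=(-0.3125, 0.1375, -0.4514), dt=0.5 → body Δ=(-0.1472, 0.0857, -0.2257) → world pose (-1.0261, 0.1692, 0.7465)

(-1.0261, 0.1692, 0.7465)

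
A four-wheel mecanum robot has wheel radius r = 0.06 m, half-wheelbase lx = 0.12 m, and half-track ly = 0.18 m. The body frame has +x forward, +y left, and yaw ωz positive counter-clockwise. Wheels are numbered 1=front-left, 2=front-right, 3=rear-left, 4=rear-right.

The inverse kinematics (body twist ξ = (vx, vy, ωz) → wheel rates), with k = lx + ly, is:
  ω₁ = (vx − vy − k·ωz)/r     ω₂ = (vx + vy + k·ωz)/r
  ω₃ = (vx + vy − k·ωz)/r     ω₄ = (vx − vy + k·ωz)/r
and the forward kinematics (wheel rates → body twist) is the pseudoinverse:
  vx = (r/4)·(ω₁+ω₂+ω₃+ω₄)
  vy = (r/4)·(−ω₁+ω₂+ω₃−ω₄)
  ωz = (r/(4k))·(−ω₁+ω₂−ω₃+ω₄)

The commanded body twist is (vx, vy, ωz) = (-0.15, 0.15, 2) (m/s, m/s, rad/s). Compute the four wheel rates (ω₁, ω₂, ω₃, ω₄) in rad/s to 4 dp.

k = lx + ly = 0.12 + 0.18 = 0.3000;  k·ωz = 0.3000·2 = 0.6000
ω₁ (FL) = (vx − vy − k·ωz)/r = -0.9000/0.06 = -15.0000
ω₂ (FR) = (vx + vy + k·ωz)/r = 0.6000/0.06 = 10.0000
ω₃ (RL) = (vx + vy − k·ωz)/r = -0.6000/0.06 = -10.0000
ω₄ (RR) = (vx − vy + k·ωz)/r = 0.3000/0.06 = 5.0000

(-15.0000, 10.0000, -10.0000, 5.0000)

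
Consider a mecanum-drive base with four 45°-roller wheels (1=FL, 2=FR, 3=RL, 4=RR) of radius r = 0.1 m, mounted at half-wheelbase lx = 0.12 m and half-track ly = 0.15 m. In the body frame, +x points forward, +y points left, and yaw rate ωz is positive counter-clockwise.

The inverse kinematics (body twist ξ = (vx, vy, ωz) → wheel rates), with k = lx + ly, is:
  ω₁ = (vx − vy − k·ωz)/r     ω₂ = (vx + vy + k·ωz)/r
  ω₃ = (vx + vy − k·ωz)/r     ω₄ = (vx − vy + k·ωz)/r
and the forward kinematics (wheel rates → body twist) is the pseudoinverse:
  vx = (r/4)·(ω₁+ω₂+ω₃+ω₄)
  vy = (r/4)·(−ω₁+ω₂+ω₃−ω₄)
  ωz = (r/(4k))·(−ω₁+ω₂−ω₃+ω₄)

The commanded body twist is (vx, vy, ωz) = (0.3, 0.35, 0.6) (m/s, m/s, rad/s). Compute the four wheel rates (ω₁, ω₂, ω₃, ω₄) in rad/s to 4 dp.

k = lx + ly = 0.12 + 0.15 = 0.2700;  k·ωz = 0.2700·0.6 = 0.1620
ω₁ (FL) = (vx − vy − k·ωz)/r = -0.2120/0.1 = -2.1200
ω₂ (FR) = (vx + vy + k·ωz)/r = 0.8120/0.1 = 8.1200
ω₃ (RL) = (vx + vy − k·ωz)/r = 0.4880/0.1 = 4.8800
ω₄ (RR) = (vx − vy + k·ωz)/r = 0.1120/0.1 = 1.1200

(-2.1200, 8.1200, 4.8800, 1.1200)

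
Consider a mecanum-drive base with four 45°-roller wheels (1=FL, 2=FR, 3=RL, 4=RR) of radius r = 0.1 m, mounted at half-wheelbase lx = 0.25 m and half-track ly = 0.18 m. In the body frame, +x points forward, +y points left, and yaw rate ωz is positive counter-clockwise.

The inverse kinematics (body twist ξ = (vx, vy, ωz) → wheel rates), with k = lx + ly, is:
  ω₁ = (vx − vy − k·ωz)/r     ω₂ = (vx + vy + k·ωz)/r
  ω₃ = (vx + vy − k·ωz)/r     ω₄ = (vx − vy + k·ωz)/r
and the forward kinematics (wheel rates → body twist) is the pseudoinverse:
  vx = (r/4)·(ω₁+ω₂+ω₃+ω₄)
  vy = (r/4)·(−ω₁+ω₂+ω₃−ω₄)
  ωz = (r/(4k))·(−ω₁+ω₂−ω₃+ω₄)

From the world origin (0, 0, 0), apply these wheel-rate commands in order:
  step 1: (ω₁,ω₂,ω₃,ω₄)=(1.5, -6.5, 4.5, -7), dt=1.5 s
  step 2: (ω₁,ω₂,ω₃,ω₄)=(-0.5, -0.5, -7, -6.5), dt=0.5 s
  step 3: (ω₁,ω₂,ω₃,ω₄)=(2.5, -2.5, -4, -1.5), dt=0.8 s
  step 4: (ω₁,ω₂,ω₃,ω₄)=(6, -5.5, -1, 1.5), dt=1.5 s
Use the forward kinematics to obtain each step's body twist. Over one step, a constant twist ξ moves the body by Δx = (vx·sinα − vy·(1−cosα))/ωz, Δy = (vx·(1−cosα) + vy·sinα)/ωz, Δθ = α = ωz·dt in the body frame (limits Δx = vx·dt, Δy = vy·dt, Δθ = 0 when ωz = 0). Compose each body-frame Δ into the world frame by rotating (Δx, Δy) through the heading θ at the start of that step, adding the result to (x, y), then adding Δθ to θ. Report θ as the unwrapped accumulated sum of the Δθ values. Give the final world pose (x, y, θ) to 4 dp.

(-0.6261, 0.8474, -2.5872)

step 1: ξ=(vx,vy,ωz)=(-0.1875, 0.0875, -1.1337), dt=1.5 → body Δ=(-0.0768, 0.2633, -1.7006) → world pose (-0.0768, 0.2633, -1.7006)
step 2: ξ=(vx,vy,ωz)=(-0.3625, -0.0125, 0.0291), dt=0.5 → body Δ=(-0.1812, -0.0076, 0.0145) → world pose (-0.0609, 0.4440, -1.6860)
step 3: ξ=(vx,vy,ωz)=(-0.1375, -0.1875, -0.1453), dt=0.8 → body Δ=(-0.1185, -0.1433, -0.1163) → world pose (-0.1896, 0.5781, -1.8023)
step 4: ξ=(vx,vy,ωz)=(0.0250, -0.3500, -0.5233), dt=1.5 → body Δ=(-0.1619, -0.4867, -0.7849) → world pose (-0.6261, 0.8474, -2.5872)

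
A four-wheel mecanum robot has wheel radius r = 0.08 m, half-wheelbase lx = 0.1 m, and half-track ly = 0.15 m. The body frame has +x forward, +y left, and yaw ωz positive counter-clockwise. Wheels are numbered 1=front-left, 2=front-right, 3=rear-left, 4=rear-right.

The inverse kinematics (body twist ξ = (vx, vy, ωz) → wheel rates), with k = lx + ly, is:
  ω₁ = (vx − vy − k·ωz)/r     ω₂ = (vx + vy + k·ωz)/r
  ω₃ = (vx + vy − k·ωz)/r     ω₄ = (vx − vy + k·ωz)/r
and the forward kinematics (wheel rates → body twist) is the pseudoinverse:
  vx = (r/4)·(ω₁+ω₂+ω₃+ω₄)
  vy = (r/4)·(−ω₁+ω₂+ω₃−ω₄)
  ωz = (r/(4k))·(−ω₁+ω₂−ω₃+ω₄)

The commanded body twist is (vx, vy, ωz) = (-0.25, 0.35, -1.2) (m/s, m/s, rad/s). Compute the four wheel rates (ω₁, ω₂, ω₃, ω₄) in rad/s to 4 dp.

(-3.7500, -2.5000, 5.0000, -11.2500)

k = lx + ly = 0.1 + 0.15 = 0.2500;  k·ωz = 0.2500·-1.2 = -0.3000
ω₁ (FL) = (vx − vy − k·ωz)/r = -0.3000/0.08 = -3.7500
ω₂ (FR) = (vx + vy + k·ωz)/r = -0.2000/0.08 = -2.5000
ω₃ (RL) = (vx + vy − k·ωz)/r = 0.4000/0.08 = 5.0000
ω₄ (RR) = (vx − vy + k·ωz)/r = -0.9000/0.08 = -11.2500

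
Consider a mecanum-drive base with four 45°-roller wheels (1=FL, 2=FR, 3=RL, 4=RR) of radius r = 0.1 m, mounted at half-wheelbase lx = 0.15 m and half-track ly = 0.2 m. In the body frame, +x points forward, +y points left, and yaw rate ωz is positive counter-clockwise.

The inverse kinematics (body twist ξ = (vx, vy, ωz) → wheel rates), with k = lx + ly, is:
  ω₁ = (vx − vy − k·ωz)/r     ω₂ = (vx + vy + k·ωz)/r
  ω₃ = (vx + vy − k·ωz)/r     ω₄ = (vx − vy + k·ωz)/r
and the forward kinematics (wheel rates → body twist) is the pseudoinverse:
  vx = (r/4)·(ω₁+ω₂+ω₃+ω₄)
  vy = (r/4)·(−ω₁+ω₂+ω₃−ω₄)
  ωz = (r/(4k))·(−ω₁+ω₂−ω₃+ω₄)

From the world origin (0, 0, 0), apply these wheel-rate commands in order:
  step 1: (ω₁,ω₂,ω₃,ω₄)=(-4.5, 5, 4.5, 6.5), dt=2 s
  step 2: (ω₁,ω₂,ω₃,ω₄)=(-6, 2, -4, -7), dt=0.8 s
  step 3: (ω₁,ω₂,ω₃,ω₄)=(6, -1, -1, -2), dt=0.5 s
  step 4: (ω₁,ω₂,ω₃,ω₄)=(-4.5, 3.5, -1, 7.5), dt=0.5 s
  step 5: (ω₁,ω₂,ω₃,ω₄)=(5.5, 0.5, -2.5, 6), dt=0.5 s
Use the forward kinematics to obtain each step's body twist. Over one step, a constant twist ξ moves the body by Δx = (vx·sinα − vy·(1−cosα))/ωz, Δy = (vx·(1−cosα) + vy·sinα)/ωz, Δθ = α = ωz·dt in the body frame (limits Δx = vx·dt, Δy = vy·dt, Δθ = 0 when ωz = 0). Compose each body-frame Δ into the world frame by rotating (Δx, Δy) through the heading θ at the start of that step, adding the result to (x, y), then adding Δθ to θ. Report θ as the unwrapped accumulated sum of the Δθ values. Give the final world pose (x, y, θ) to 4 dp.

(0.0509, 0.5704, 2.3571)

step 1: ξ=(vx,vy,ωz)=(0.2875, 0.1875, 0.8214), dt=2.0 → body Δ=(0.1044, 0.6029, 1.6429) → world pose (0.1044, 0.6029, 1.6429)
step 2: ξ=(vx,vy,ωz)=(-0.3750, 0.2750, 0.3571), dt=0.8 → body Δ=(-0.3272, 0.1745, 0.2857) → world pose (-0.0460, 0.2640, 1.9286)
step 3: ξ=(vx,vy,ωz)=(0.0500, -0.1500, -0.5714), dt=0.5 → body Δ=(0.0140, -0.0775, -0.2857) → world pose (0.0217, 0.3043, 1.6429)
step 4: ξ=(vx,vy,ωz)=(0.1375, -0.0125, 1.1786), dt=0.5 → body Δ=(0.0666, 0.0138, 0.5893) → world pose (0.0031, 0.3698, 2.2321)
step 5: ξ=(vx,vy,ωz)=(0.2375, -0.3375, 0.2500), dt=0.5 → body Δ=(0.1290, -0.1609, 0.1250) → world pose (0.0509, 0.5704, 2.3571)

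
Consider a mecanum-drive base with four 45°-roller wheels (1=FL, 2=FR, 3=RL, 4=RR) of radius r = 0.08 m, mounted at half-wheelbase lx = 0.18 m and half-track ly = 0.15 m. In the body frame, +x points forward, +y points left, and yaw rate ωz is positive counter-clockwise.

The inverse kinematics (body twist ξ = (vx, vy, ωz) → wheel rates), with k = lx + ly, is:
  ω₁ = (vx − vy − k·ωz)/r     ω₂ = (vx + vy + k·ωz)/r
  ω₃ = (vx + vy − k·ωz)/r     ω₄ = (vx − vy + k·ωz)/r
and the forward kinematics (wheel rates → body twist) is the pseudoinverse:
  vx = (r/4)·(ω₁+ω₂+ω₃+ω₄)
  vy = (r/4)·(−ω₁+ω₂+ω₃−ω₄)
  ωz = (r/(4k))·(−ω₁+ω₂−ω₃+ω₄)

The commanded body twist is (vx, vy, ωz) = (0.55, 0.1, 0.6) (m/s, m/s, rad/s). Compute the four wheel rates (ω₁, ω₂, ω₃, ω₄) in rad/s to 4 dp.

k = lx + ly = 0.18 + 0.15 = 0.3300;  k·ωz = 0.3300·0.6 = 0.1980
ω₁ (FL) = (vx − vy − k·ωz)/r = 0.2520/0.08 = 3.1500
ω₂ (FR) = (vx + vy + k·ωz)/r = 0.8480/0.08 = 10.6000
ω₃ (RL) = (vx + vy − k·ωz)/r = 0.4520/0.08 = 5.6500
ω₄ (RR) = (vx − vy + k·ωz)/r = 0.6480/0.08 = 8.1000

(3.1500, 10.6000, 5.6500, 8.1000)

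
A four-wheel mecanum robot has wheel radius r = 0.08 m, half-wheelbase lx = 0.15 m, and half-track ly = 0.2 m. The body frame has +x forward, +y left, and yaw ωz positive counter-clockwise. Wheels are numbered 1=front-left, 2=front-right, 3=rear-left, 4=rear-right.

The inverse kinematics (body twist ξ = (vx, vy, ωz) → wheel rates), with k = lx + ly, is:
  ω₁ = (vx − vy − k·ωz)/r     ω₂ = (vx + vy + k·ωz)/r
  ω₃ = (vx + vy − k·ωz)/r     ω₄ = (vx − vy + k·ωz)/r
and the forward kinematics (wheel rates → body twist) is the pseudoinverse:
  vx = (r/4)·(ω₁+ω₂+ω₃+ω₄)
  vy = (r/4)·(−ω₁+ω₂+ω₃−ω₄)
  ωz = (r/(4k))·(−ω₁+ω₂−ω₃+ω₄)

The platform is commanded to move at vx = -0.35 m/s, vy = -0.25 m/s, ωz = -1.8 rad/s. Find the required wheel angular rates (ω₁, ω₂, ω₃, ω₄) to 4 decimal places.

k = lx + ly = 0.15 + 0.2 = 0.3500;  k·ωz = 0.3500·-1.8 = -0.6300
ω₁ (FL) = (vx − vy − k·ωz)/r = 0.5300/0.08 = 6.6250
ω₂ (FR) = (vx + vy + k·ωz)/r = -1.2300/0.08 = -15.3750
ω₃ (RL) = (vx + vy − k·ωz)/r = 0.0300/0.08 = 0.3750
ω₄ (RR) = (vx − vy + k·ωz)/r = -0.7300/0.08 = -9.1250

(6.6250, -15.3750, 0.3750, -9.1250)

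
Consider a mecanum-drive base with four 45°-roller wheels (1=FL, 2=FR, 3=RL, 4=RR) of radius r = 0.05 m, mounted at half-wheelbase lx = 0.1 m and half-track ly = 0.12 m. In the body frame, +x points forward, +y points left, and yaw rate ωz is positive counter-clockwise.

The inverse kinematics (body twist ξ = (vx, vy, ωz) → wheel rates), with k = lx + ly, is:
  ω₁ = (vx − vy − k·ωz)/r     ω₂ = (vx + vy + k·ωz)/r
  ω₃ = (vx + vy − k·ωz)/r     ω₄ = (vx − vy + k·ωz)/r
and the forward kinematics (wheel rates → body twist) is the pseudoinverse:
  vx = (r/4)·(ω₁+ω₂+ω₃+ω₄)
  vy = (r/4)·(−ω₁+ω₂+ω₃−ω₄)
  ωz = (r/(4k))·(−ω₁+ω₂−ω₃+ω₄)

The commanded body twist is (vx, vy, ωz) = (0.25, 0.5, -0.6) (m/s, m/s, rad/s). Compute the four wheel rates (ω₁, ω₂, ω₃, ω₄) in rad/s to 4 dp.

(-2.3600, 12.3600, 17.6400, -7.6400)

k = lx + ly = 0.1 + 0.12 = 0.2200;  k·ωz = 0.2200·-0.6 = -0.1320
ω₁ (FL) = (vx − vy − k·ωz)/r = -0.1180/0.05 = -2.3600
ω₂ (FR) = (vx + vy + k·ωz)/r = 0.6180/0.05 = 12.3600
ω₃ (RL) = (vx + vy − k·ωz)/r = 0.8820/0.05 = 17.6400
ω₄ (RR) = (vx − vy + k·ωz)/r = -0.3820/0.05 = -7.6400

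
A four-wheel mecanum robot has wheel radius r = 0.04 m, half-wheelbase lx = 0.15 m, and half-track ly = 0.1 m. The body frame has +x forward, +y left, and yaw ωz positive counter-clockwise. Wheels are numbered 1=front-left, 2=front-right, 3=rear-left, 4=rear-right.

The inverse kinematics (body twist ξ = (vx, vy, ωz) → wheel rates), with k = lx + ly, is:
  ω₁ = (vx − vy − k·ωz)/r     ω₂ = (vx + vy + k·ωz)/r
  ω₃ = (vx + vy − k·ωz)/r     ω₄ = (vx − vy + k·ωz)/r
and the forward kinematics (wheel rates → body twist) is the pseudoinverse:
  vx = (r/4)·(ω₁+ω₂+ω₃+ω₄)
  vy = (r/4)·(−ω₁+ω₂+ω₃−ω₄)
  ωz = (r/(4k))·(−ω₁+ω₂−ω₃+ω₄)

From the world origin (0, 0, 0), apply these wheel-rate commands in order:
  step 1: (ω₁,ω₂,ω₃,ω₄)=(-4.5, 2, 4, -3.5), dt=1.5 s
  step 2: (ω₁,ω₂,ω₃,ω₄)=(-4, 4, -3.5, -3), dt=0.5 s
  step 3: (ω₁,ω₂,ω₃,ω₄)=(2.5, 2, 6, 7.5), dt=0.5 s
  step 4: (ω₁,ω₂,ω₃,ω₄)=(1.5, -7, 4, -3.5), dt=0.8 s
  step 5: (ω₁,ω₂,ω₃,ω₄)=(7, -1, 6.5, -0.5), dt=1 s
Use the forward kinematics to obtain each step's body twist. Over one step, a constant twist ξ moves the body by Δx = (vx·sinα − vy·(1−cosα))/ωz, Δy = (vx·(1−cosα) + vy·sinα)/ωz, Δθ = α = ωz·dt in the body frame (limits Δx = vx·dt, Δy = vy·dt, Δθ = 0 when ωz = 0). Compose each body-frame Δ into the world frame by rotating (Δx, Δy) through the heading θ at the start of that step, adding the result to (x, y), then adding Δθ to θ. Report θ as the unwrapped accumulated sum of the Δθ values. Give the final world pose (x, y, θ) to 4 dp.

(0.0788, 0.1632, -0.9820)

step 1: ξ=(vx,vy,ωz)=(-0.0200, 0.1400, -0.0400), dt=1.5 → body Δ=(-0.0237, 0.2108, -0.0600) → world pose (-0.0237, 0.2108, -0.0600)
step 2: ξ=(vx,vy,ωz)=(-0.0650, 0.0750, 0.3400), dt=0.5 → body Δ=(-0.0355, 0.0346, 0.1700) → world pose (-0.0571, 0.2474, 0.1100)
step 3: ξ=(vx,vy,ωz)=(0.1800, -0.0200, 0.0400), dt=0.5 → body Δ=(0.0901, -0.0091, 0.0200) → world pose (0.0335, 0.2483, 0.1300)
step 4: ξ=(vx,vy,ωz)=(-0.0500, -0.0100, -0.6400), dt=0.8 → body Δ=(-0.0403, 0.0024, -0.5120) → world pose (-0.0068, 0.2454, -0.3820)
step 5: ξ=(vx,vy,ωz)=(0.1200, -0.0100, -0.6000), dt=1.0 → body Δ=(0.1100, -0.0443, -0.6000) → world pose (0.0788, 0.1632, -0.9820)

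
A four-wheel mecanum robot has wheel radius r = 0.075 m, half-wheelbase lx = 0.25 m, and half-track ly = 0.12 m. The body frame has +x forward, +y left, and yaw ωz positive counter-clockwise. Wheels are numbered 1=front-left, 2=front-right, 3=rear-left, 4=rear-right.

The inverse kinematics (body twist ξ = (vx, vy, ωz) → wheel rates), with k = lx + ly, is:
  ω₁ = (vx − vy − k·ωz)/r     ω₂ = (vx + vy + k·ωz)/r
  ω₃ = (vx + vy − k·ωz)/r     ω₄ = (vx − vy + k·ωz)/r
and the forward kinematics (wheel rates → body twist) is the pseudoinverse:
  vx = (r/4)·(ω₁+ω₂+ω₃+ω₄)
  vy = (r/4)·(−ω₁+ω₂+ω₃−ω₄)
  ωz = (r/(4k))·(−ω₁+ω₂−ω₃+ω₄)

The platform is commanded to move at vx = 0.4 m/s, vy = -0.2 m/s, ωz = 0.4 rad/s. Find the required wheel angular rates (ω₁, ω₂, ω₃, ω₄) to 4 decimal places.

k = lx + ly = 0.25 + 0.12 = 0.3700;  k·ωz = 0.3700·0.4 = 0.1480
ω₁ (FL) = (vx − vy − k·ωz)/r = 0.4520/0.075 = 6.0267
ω₂ (FR) = (vx + vy + k·ωz)/r = 0.3480/0.075 = 4.6400
ω₃ (RL) = (vx + vy − k·ωz)/r = 0.0520/0.075 = 0.6933
ω₄ (RR) = (vx − vy + k·ωz)/r = 0.7480/0.075 = 9.9733

(6.0267, 4.6400, 0.6933, 9.9733)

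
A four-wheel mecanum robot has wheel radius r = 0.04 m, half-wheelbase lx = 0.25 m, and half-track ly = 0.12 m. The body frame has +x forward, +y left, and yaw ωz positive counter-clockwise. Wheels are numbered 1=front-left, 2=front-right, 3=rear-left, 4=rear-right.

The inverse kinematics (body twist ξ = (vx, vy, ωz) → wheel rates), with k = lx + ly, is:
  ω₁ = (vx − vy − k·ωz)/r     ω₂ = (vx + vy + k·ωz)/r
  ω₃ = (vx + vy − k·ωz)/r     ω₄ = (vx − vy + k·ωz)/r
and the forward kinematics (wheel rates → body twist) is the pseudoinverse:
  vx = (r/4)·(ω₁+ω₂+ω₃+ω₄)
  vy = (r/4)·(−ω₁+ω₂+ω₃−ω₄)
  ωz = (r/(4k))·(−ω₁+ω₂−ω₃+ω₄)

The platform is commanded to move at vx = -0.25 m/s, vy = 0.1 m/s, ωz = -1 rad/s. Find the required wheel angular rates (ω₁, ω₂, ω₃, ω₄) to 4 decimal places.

k = lx + ly = 0.25 + 0.12 = 0.3700;  k·ωz = 0.3700·-1 = -0.3700
ω₁ (FL) = (vx − vy − k·ωz)/r = 0.0200/0.04 = 0.5000
ω₂ (FR) = (vx + vy + k·ωz)/r = -0.5200/0.04 = -13.0000
ω₃ (RL) = (vx + vy − k·ωz)/r = 0.2200/0.04 = 5.5000
ω₄ (RR) = (vx − vy + k·ωz)/r = -0.7200/0.04 = -18.0000

(0.5000, -13.0000, 5.5000, -18.0000)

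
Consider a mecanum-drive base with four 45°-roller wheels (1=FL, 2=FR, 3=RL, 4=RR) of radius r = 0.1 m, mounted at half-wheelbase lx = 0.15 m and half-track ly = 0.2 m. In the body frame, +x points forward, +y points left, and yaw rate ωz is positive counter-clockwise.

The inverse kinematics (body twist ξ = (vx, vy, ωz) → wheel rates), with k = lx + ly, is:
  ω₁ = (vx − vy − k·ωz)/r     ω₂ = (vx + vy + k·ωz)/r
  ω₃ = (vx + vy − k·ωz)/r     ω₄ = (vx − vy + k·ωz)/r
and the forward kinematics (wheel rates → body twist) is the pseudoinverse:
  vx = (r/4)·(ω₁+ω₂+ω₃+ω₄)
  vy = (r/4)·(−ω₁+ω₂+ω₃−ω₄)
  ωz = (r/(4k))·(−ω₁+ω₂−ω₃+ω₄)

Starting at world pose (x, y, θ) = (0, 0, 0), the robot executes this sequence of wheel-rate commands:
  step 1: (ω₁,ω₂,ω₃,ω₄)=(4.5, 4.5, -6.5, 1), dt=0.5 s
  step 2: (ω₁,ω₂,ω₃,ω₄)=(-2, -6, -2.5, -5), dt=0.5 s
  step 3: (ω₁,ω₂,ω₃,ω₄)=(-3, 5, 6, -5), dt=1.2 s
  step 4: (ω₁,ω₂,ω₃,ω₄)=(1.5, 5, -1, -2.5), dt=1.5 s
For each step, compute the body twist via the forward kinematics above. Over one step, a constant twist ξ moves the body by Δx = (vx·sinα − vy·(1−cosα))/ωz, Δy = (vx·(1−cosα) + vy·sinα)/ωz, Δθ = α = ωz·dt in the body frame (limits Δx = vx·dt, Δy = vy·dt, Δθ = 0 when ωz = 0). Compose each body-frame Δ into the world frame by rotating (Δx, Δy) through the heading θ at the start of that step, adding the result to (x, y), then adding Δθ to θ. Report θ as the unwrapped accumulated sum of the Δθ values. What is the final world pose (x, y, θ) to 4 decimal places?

step 1: ξ=(vx,vy,ωz)=(0.0875, -0.1875, 0.5357), dt=0.5 → body Δ=(0.0557, -0.0868, 0.2679) → world pose (0.0557, -0.0868, 0.2679)
step 2: ξ=(vx,vy,ωz)=(-0.3875, -0.0375, -0.4643), dt=0.5 → body Δ=(-0.1942, 0.0038, -0.2321) → world pose (-0.1326, -0.1345, 0.0357)
step 3: ξ=(vx,vy,ωz)=(0.0750, 0.4750, -0.2143), dt=1.2 → body Δ=(0.1619, 0.5522, -0.2571) → world pose (0.0095, 0.4231, -0.2214)
step 4: ξ=(vx,vy,ωz)=(0.0750, 0.1250, 0.1429), dt=1.5 → body Δ=(0.0916, 0.1981, 0.2143) → world pose (0.1424, 0.5962, -0.0071)

(0.1424, 0.5962, -0.0071)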